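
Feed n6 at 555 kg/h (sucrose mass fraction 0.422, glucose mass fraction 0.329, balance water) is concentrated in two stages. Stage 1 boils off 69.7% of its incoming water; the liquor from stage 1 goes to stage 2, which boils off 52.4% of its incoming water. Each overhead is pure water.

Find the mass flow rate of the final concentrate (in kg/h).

436.7 kg/h

water in feed = 555×0.249 = 138.19 kg/h.
After stage 1: water left = (1−0.697)×138.19 = 41.873; stream total = 458.68 kg/h.
After stage 2: water left = (1−0.524)×41.873 = 19.932; final concentrate = 436.74 kg/h.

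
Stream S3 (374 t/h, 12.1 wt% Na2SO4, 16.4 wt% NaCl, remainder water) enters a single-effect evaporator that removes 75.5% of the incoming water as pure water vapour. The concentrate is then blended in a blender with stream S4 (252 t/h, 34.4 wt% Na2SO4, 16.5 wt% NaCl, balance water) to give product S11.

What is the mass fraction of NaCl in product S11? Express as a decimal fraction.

Vapour removed = 0.755×0.715×374 = 201.89 t/h; concentrate = 172.11 t/h.
NaCl reaching the mixer = 61.336 (from concentrate) + 252×0.165 = 102.92 t/h.
Product flow = 172.11 + 252 = 424.11 t/h; NaCl fraction = 0.243.

0.243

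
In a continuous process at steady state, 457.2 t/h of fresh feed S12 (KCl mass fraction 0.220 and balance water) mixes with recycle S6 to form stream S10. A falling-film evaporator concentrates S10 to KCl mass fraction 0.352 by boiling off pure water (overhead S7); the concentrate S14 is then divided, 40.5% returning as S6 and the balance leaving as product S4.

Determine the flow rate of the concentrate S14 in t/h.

480.3 t/h

Overall KCl balance (none leaves overhead): KCl in fresh feed = KCl in product, i.e. 457.2×0.220 = (1−0.405)·S14·0.352.
S14 = 100.58/(0.352×0.595) = 480.25 t/h.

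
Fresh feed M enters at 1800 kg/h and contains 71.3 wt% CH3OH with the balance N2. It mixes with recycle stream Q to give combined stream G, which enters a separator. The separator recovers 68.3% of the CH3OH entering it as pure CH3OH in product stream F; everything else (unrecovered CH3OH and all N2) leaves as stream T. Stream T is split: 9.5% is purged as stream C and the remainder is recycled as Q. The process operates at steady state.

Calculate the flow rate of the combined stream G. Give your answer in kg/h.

7238 kg/h

N2 enters only via M and leaves only via the purge: 1800×0.287 = 0.095×(N2 in T), and the separator passes all N2, so N2 in G = N2 in T = 5437.9 kg/h.
CH3OH in G: m_A = 1800×0.713 + (1−0.095)·(1−0.683)·m_A, so m_A = 1283.4/0.7131 = 1799.7 kg/h.
G = 1799.7 + 5437.9 = 7237.6 kg/h.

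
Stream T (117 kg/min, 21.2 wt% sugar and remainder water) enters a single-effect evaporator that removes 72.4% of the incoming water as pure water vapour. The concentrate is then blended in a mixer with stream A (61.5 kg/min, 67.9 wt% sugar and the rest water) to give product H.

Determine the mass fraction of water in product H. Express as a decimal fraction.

Vapour removed = 0.724×0.788×117 = 66.75 kg/min; concentrate = 50.25 kg/min.
water reaching the mixer = 25.446 (from concentrate) + 61.5×0.321 = 45.188 kg/min.
Product flow = 50.25 + 61.5 = 111.75 kg/min; water fraction = 0.404.

0.404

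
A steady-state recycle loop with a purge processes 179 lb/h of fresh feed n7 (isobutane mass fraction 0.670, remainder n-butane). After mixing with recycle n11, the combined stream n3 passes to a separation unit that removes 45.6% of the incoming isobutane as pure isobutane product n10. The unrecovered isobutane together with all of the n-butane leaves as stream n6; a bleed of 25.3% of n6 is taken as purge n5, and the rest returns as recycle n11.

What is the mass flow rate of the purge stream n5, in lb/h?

n-butane enters only via n7 and leaves only via the purge: 179×0.330 = 0.253×(n-butane in n6), and the separation unit passes all n-butane, so n-butane in n3 = n-butane in n6 = 233.48 lb/h.
isobutane in n3: m_A = 179×0.670 + (1−0.253)·(1−0.456)·m_A, so m_A = 119.93/0.5936 = 202.03 lb/h.
n6 = (1−0.456)×202.03 + 233.48 = 343.38 lb/h.
Purge n5 = 0.253×343.38 = 86.875 lb/h.

86.88 lb/h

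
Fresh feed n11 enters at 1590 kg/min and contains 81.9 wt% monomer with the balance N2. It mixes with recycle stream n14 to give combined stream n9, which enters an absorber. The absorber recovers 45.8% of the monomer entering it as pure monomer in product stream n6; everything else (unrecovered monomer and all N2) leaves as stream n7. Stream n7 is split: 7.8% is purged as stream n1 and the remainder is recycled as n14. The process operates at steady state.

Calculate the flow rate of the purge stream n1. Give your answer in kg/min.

N2 enters only via n11 and leaves only via the purge: 1590×0.181 = 0.078×(N2 in n7), and the absorber passes all N2, so N2 in n9 = N2 in n7 = 3689.6 kg/min.
monomer in n9: m_A = 1590×0.819 + (1−0.078)·(1−0.458)·m_A, so m_A = 1302.2/0.5003 = 2603 kg/min.
n7 = (1−0.458)×2603 + 3689.6 = 5100.4 kg/min.
Purge n1 = 0.078×5100.4 = 397.83 kg/min.

397.8 kg/min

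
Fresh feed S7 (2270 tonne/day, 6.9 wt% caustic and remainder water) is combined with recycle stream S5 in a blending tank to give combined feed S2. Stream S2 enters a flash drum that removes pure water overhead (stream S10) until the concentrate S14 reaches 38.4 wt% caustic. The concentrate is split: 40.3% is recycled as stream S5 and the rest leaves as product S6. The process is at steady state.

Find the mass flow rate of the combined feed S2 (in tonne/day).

2545 tonne/day

Overall caustic balance (none leaves overhead): caustic in fresh feed = caustic in product, i.e. 2270×0.069 = (1−0.403)·S14·0.384.
S14 = 156.63/(0.384×0.597) = 683.23 tonne/day.
Recycle S5 = 0.403×683.23 = 275.34 tonne/day.
Combined feed S2 = 2270 + 275.34 = 2545.3 tonne/day.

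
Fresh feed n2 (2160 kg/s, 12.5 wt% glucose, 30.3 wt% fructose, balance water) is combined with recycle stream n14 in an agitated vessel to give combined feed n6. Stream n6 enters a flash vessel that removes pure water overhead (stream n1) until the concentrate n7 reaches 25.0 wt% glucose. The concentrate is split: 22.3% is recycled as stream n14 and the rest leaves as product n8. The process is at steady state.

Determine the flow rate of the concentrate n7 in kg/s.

Overall glucose balance (none leaves overhead): glucose in fresh feed = glucose in product, i.e. 2160×0.125 = (1−0.223)·n7·0.250.
n7 = 270/(0.250×0.777) = 1390 kg/s.

1390 kg/s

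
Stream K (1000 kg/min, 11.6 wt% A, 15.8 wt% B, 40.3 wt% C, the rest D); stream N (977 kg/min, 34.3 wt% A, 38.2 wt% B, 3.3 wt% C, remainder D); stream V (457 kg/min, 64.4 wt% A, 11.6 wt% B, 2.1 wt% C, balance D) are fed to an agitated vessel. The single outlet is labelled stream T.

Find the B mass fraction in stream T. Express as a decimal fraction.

Total flow out = 1000 + 977 + 457 = 2434 kg/min.
B in = 1000×0.158 + 977×0.382 + 457×0.116 = 584.23 kg/min.
B mass fraction in T = 584.23/2434 = 0.240.

0.240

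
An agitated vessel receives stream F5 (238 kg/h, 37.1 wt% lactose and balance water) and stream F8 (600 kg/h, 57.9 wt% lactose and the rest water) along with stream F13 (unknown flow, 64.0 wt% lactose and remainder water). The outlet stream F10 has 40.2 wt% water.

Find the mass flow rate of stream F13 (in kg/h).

Let F13 be the unknown flow. Total out = 838 + F13.
water balance: 402.3 + 0.360·F13 = 0.402·(838 + F13)
(0.360 − 0.402)·F13 = 0.402×838 − 402.3 = -65.426
F13 = -65.426 / -0.042 = 1557.8 kg/h

1558 kg/h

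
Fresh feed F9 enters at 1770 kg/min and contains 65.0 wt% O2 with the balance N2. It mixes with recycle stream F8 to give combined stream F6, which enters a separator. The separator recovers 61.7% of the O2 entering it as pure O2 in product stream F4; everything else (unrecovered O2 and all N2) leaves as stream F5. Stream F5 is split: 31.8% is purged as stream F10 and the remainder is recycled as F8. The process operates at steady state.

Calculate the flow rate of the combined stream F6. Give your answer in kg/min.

3505 kg/min

N2 enters only via F9 and leaves only via the purge: 1770×0.350 = 0.318×(N2 in F5), and the separator passes all N2, so N2 in F6 = N2 in F5 = 1948.1 kg/min.
O2 in F6: m_A = 1770×0.650 + (1−0.318)·(1−0.617)·m_A, so m_A = 1150.5/0.7388 = 1557.3 kg/min.
F6 = 1557.3 + 1948.1 = 3505.4 kg/min.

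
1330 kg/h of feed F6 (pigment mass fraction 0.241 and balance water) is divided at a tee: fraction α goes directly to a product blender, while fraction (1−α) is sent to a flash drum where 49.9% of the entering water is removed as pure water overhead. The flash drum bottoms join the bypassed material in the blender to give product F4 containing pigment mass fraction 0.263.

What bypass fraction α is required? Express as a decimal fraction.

0.779

All 1330×0.241 = 320.53 kg/h of pigment reaches F4, so F4 = 320.53/0.263 = 1218.7 kg/h and vapour = 111.25 kg/h.
The evaporator receives (1−α)·1330 of feed at 0.759 water and removes 0.499 of that water:
0.499×0.759×(1−α)×1330 = 111.25
(1−α) = 111.25/503.73 = 0.2209;  α = 0.7791.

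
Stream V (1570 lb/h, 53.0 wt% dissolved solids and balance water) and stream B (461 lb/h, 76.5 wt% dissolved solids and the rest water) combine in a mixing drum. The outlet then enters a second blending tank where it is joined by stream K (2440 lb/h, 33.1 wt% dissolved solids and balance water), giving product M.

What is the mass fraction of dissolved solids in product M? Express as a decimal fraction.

0.446

Overall, product flow = 4471 lb/h.
dissolved solids in = 1570×0.530 + 461×0.765 + 2440×0.331 = 1992.4 lb/h.
dissolved solids fraction in M = 0.446.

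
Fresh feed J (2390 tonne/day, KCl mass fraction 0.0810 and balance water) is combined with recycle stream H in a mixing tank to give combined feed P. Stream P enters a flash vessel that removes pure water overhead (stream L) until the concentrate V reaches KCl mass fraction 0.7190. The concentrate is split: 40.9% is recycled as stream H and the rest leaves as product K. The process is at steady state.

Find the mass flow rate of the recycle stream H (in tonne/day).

Overall KCl balance (none leaves overhead): KCl in fresh feed = KCl in product, i.e. 2390×0.081 = (1−0.409)·V·0.719.
V = 193.59/(0.719×0.591) = 455.58 tonne/day.
Recycle H = 0.409×455.58 = 186.33 tonne/day.

186.3 tonne/day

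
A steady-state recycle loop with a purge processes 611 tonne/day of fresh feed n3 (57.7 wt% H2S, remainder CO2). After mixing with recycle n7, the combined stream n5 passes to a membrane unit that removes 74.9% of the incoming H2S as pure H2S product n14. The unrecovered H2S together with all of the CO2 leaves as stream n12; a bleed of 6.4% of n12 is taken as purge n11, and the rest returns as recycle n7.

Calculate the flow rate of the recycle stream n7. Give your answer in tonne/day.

CO2 enters only via n3 and leaves only via the purge: 611×0.423 = 0.064×(CO2 in n12), and the membrane unit passes all CO2, so CO2 in n5 = CO2 in n12 = 4038.3 tonne/day.
H2S in n5: m_A = 611×0.577 + (1−0.064)·(1−0.749)·m_A, so m_A = 352.55/0.7651 = 460.81 tonne/day.
n12 = (1−0.749)×460.81 + 4038.3 = 4154 tonne/day.
Recycle n7 = (1−0.064)×4154 = 3888.1 tonne/day.

3888 tonne/day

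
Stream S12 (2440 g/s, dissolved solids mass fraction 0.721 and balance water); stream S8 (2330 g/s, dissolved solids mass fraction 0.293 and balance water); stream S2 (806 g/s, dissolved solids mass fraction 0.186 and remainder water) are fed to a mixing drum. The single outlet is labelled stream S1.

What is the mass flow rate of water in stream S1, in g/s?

2984 g/s

water out = water in = 2440×0.279 + 2330×0.707 + 806×0.814 = 2984.2 g/s.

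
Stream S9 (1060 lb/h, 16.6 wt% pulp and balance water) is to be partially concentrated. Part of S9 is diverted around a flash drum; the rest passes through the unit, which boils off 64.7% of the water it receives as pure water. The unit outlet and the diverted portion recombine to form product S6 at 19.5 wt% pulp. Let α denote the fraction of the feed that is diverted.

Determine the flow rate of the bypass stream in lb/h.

767.9 lb/h

All 1060×0.166 = 175.96 lb/h of pulp reaches S6, so S6 = 175.96/0.195 = 902.36 lb/h and vapour = 157.64 lb/h.
The evaporator receives (1−α)·1060 of feed at 0.834 water and removes 0.647 of that water:
0.647×0.834×(1−α)×1060 = 157.64
(1−α) = 157.64/571.97 = 0.2756;  α = 0.7244.
Bypass flow = 0.7244×1060 = 767.85 lb/h.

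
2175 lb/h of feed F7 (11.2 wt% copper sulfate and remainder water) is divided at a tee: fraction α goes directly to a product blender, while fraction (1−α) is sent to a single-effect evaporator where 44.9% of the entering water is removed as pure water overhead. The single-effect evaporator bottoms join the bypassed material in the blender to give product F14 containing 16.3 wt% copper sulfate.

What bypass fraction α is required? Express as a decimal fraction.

0.215

All 2175×0.112 = 243.6 lb/h of copper sulfate reaches F14, so F14 = 243.6/0.163 = 1494.5 lb/h and vapour = 680.52 lb/h.
The evaporator receives (1−α)·2175 of feed at 0.888 water and removes 0.449 of that water:
0.449×0.888×(1−α)×2175 = 680.52
(1−α) = 680.52/867.2 = 0.7847;  α = 0.2153.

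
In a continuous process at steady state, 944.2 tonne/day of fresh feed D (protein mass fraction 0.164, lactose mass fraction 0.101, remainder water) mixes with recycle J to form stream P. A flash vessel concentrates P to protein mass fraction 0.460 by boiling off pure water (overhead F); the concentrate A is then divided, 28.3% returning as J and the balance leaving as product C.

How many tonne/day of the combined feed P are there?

Overall protein balance (none leaves overhead): protein in fresh feed = protein in product, i.e. 944.2×0.164 = (1−0.283)·A·0.460.
A = 154.85/(0.460×0.717) = 469.49 tonne/day.
Recycle J = 0.283×469.49 = 132.87 tonne/day.
Combined feed P = 944.2 + 132.87 = 1077.1 tonne/day.

1077 tonne/day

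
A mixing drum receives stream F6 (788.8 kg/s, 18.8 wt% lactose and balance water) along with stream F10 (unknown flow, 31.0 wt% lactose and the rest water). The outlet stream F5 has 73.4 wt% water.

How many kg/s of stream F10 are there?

Let F10 be the unknown flow. Total out = 788.8 + F10.
water balance: 640.51 + 0.690·F10 = 0.734·(788.8 + F10)
(0.690 − 0.734)·F10 = 0.734×788.8 − 640.51 = -61.526
F10 = -61.526 / -0.044 = 1398.3 kg/s

1398 kg/s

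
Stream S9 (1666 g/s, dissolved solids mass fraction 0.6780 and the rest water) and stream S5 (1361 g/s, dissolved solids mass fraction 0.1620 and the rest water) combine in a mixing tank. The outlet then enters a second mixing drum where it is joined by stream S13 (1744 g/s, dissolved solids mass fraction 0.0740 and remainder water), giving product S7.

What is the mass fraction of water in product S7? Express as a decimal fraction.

Overall, product flow = 4771 g/s.
water in = 1666×0.322 + 1361×0.838 + 1744×0.926 = 3291.9 g/s.
water fraction in S7 = 0.6900.

0.6900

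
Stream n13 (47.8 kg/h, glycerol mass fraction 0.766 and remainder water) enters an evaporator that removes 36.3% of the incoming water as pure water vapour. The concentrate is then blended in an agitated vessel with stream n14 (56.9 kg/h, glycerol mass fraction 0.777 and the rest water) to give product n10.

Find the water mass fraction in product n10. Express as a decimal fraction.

0.197

Vapour removed = 0.363×0.234×47.8 = 4.0602 kg/h; concentrate = 43.74 kg/h.
water reaching the mixer = 7.125 (from concentrate) + 56.9×0.223 = 19.814 kg/h.
Product flow = 43.74 + 56.9 = 100.64 kg/h; water fraction = 0.197.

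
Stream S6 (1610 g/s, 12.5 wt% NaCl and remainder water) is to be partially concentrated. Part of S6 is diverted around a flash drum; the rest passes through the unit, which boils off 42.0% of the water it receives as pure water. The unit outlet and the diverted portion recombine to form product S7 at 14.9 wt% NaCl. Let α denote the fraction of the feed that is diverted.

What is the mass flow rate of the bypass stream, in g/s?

All 1610×0.125 = 201.25 g/s of NaCl reaches S7, so S7 = 201.25/0.149 = 1350.7 g/s and vapour = 259.33 g/s.
The evaporator receives (1−α)·1610 of feed at 0.875 water and removes 0.420 of that water:
0.420×0.875×(1−α)×1610 = 259.33
(1−α) = 259.33/591.67 = 0.4383;  α = 0.5617.
Bypass flow = 0.5617×1610 = 904.34 g/s.

904.3 g/s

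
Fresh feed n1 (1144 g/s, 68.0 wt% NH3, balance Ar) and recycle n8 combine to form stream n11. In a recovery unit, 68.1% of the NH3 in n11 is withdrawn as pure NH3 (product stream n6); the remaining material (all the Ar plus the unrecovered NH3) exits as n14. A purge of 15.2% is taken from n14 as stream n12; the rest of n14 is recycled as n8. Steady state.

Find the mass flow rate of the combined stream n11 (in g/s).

Ar enters only via n1 and leaves only via the purge: 1144×0.320 = 0.152×(Ar in n14), and the recovery unit passes all Ar, so Ar in n11 = Ar in n14 = 2408.4 g/s.
NH3 in n11: m_A = 1144×0.680 + (1−0.152)·(1−0.681)·m_A, so m_A = 777.92/0.7295 = 1066.4 g/s.
n11 = 1066.4 + 2408.4 = 3474.8 g/s.

3475 g/s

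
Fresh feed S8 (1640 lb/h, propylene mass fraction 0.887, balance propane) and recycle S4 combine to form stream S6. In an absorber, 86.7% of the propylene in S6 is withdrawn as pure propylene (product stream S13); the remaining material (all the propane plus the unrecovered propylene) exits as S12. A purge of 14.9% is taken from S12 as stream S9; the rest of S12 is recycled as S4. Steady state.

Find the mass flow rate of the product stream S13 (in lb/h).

propylene in S6: m_A = 1640×0.887 + (1−0.149)·(1−0.867)·m_A, so m_A = 1454.7/0.8868 = 1640.3 lb/h.
Product S13 = 0.867×1640.3 = 1422.2 lb/h.

1422 lb/h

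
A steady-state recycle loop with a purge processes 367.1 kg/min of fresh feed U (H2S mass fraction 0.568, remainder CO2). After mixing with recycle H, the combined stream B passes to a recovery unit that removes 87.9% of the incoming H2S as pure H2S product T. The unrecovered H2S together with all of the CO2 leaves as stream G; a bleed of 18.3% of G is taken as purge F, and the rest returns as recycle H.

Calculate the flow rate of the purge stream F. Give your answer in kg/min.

163.7 kg/min

CO2 enters only via U and leaves only via the purge: 367.1×0.432 = 0.183×(CO2 in G), and the recovery unit passes all CO2, so CO2 in B = CO2 in G = 866.6 kg/min.
H2S in B: m_A = 367.1×0.568 + (1−0.183)·(1−0.879)·m_A, so m_A = 208.51/0.9011 = 231.39 kg/min.
G = (1−0.879)×231.39 + 866.6 = 894.59 kg/min.
Purge F = 0.183×894.59 = 163.71 kg/min.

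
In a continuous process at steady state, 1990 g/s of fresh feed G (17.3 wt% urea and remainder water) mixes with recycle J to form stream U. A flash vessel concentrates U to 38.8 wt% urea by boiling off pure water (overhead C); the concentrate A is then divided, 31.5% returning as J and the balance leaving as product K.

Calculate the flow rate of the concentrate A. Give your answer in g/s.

Overall urea balance (none leaves overhead): urea in fresh feed = urea in product, i.e. 1990×0.173 = (1−0.315)·A·0.388.
A = 344.27/(0.388×0.685) = 1295.3 g/s.

1295 g/s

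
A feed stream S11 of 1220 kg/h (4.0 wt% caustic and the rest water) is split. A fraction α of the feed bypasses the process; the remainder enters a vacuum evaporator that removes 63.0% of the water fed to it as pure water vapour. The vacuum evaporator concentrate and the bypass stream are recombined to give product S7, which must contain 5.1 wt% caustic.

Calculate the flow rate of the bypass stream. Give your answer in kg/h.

All 1220×0.040 = 48.8 kg/h of caustic reaches S7, so S7 = 48.8/0.051 = 956.86 kg/h and vapour = 263.14 kg/h.
The evaporator receives (1−α)·1220 of feed at 0.960 water and removes 0.630 of that water:
0.630×0.960×(1−α)×1220 = 263.14
(1−α) = 263.14/737.86 = 0.3566;  α = 0.6434.
Bypass flow = 0.6434×1220 = 784.92 kg/h.

784.9 kg/h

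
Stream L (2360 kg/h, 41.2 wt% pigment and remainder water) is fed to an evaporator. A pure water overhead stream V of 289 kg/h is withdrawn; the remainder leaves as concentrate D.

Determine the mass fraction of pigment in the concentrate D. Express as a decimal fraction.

0.469

pigment is not removed: 2360×0.412 = 972.32 kg/h of pigment enters D.
Concentrate = 2360 − 289 = 2071 kg/h.
Mass fraction = 972.32/2071 = 0.469.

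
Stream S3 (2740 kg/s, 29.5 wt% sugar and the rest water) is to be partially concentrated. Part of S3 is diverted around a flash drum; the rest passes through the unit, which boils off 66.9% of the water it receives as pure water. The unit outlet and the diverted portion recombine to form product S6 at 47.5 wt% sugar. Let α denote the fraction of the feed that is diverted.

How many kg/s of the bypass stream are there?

538.5 kg/s

All 2740×0.295 = 808.3 kg/s of sugar reaches S6, so S6 = 808.3/0.475 = 1701.7 kg/s and vapour = 1038.3 kg/s.
The evaporator receives (1−α)·2740 of feed at 0.705 water and removes 0.669 of that water:
0.669×0.705×(1−α)×2740 = 1038.3
(1−α) = 1038.3/1292.3 = 0.8035;  α = 0.1965.
Bypass flow = 0.1965×2740 = 538.52 kg/s.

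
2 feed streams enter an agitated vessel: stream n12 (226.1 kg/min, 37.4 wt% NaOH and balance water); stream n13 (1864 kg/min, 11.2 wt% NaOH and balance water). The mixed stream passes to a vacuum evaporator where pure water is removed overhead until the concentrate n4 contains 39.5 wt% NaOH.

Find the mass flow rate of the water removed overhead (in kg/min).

NaOH entering = 226.1×0.374 + 1864×0.112 = 293.33 kg/min.
All NaOH reports to n4, so n4 = 293.33/0.395 = 742.61 kg/min.
Total feed = 2090.1 kg/min; overhead = 2090.1 − 742.61 = 1347.5 kg/min.

1347 kg/min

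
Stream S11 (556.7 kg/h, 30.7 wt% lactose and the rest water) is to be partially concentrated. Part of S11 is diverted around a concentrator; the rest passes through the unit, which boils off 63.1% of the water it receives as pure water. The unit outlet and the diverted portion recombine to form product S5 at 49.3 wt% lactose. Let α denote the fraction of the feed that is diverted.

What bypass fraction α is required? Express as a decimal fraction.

0.137

All 556.7×0.307 = 170.91 kg/h of lactose reaches S5, so S5 = 170.91/0.493 = 346.67 kg/h and vapour = 210.03 kg/h.
The evaporator receives (1−α)·556.7 of feed at 0.693 water and removes 0.631 of that water:
0.631×0.693×(1−α)×556.7 = 210.03
(1−α) = 210.03/243.44 = 0.8628;  α = 0.1372.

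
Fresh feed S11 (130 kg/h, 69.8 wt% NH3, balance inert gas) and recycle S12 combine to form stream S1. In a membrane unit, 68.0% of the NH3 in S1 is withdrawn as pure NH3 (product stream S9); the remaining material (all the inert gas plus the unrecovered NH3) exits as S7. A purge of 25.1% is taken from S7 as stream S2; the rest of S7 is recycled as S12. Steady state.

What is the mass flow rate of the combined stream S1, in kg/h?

inert gas enters only via S11 and leaves only via the purge: 130×0.302 = 0.251×(inert gas in S7), and the membrane unit passes all inert gas, so inert gas in S1 = inert gas in S7 = 156.41 kg/h.
NH3 in S1: m_A = 130×0.698 + (1−0.251)·(1−0.680)·m_A, so m_A = 90.74/0.7603 = 119.34 kg/h.
S1 = 119.34 + 156.41 = 275.76 kg/h.

275.8 kg/h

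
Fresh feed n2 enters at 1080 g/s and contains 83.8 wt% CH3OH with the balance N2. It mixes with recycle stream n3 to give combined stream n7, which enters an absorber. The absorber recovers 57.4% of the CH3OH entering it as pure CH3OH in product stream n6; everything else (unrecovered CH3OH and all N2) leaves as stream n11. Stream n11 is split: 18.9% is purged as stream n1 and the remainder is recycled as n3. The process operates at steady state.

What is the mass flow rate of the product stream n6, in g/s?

793.7 g/s

CH3OH in n7: m_A = 1080×0.838 + (1−0.189)·(1−0.574)·m_A, so m_A = 905.04/0.6545 = 1382.8 g/s.
Product n6 = 0.574×1382.8 = 793.71 g/s.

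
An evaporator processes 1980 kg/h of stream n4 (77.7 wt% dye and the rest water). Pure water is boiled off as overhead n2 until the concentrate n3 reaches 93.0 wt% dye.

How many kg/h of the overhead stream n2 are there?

dye is conserved: 1980×0.777 = 1538.5 kg/h all reports to the concentrate.
Concentrate = 1538.5/(target fraction) = 1654.3 kg/h.
Overhead = 1980 − 1654.3 = 325.74 kg/h.

325.7 kg/h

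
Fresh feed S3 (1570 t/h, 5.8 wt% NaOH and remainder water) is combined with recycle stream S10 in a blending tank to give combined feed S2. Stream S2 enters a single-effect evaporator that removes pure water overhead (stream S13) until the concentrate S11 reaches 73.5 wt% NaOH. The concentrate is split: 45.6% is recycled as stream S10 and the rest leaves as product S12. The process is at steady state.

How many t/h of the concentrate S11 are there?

227.7 t/h

Overall NaOH balance (none leaves overhead): NaOH in fresh feed = NaOH in product, i.e. 1570×0.058 = (1−0.456)·S11·0.735.
S11 = 91.06/(0.735×0.544) = 227.74 t/h.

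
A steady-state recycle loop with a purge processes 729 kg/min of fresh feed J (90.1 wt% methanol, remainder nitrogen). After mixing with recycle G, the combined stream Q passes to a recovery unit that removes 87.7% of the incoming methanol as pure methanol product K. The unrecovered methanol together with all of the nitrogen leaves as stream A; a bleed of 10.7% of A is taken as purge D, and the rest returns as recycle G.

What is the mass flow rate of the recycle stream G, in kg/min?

683.4 kg/min

nitrogen enters only via J and leaves only via the purge: 729×0.099 = 0.107×(nitrogen in A), and the recovery unit passes all nitrogen, so nitrogen in Q = nitrogen in A = 674.5 kg/min.
methanol in Q: m_A = 729×0.901 + (1−0.107)·(1−0.877)·m_A, so m_A = 656.83/0.8902 = 737.88 kg/min.
A = (1−0.877)×737.88 + 674.5 = 765.25 kg/min.
Recycle G = (1−0.107)×765.25 = 683.37 kg/min.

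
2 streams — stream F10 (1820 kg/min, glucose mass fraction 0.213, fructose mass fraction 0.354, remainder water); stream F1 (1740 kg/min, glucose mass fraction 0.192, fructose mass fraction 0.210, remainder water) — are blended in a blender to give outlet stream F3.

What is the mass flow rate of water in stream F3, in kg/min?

water out = water in = 1820×0.433 + 1740×0.598 = 1828.6 kg/min.

1829 kg/min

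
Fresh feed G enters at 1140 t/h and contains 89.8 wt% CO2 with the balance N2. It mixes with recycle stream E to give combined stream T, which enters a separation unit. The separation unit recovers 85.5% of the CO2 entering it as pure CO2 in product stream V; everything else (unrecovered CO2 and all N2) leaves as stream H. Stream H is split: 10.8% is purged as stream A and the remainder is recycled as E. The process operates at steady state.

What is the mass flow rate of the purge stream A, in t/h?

134.7 t/h

N2 enters only via G and leaves only via the purge: 1140×0.102 = 0.108×(N2 in H), and the separation unit passes all N2, so N2 in T = N2 in H = 1076.7 t/h.
CO2 in T: m_A = 1140×0.898 + (1−0.108)·(1−0.855)·m_A, so m_A = 1023.7/0.8707 = 1175.8 t/h.
H = (1−0.855)×1175.8 + 1076.7 = 1247.2 t/h.
Purge A = 0.108×1247.2 = 134.69 t/h.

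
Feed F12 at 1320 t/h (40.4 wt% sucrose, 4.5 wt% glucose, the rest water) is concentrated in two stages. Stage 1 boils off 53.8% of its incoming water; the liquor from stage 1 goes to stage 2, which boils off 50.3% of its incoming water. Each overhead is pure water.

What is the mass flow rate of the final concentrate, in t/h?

water in feed = 1320×0.551 = 727.32 t/h.
After stage 1: water left = (1−0.538)×727.32 = 336.02; stream total = 928.7 t/h.
After stage 2: water left = (1−0.503)×336.02 = 167; final concentrate = 759.68 t/h.

759.7 t/h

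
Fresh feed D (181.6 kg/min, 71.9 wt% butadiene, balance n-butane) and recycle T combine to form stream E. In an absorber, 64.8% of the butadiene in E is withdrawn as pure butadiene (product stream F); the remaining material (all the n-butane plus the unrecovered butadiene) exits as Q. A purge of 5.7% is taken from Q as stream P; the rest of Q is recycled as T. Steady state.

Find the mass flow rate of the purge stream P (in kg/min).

n-butane enters only via D and leaves only via the purge: 181.6×0.281 = 0.057×(n-butane in Q), and the absorber passes all n-butane, so n-butane in E = n-butane in Q = 895.26 kg/min.
butadiene in E: m_A = 181.6×0.719 + (1−0.057)·(1−0.648)·m_A, so m_A = 130.57/0.6681 = 195.45 kg/min.
Q = (1−0.648)×195.45 + 895.26 = 964.05 kg/min.
Purge P = 0.057×964.05 = 54.951 kg/min.

54.95 kg/min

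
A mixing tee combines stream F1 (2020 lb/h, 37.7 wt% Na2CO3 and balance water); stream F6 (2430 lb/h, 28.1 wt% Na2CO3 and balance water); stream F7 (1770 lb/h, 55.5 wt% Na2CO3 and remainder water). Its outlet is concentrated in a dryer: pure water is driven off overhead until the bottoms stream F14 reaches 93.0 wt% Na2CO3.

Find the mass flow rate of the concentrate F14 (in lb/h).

2609 lb/h

Na2CO3 entering = 2020×0.377 + 2430×0.281 + 1770×0.555 = 2426.7 lb/h.
All Na2CO3 reports to F14, so F14 = 2426.7/0.930 = 2609.4 lb/h.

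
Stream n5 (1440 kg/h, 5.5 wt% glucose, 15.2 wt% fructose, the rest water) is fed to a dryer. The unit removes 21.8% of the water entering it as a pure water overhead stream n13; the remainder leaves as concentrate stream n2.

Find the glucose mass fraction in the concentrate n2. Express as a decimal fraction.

0.066

glucose is not removed: 1440×0.055 = 79.2 kg/h of glucose enters n2.
water entering = 1440×0.793 = 1141.9 kg/h; overhead removed = 0.218×1141.9 = 248.94 kg/h.
Concentrate = 1440 − 248.94 = 1191.1 kg/h.
Mass fraction = 79.2/1191.1 = 0.066.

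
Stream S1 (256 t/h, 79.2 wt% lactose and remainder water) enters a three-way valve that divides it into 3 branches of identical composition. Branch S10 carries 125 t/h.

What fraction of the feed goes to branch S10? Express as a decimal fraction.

Fraction to S10 = 125/256 = 0.4883.

0.488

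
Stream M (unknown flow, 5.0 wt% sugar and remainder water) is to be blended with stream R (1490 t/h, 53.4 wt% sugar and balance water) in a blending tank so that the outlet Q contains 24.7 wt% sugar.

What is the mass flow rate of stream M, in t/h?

2171 t/h

Let M be the unknown flow. Total out = 1490 + M.
sugar balance: 795.66 + 0.050·M = 0.247·(1490 + M)
(0.050 − 0.247)·M = 0.247×1490 − 795.66 = -427.63
M = -427.63 / -0.197 = 2170.7 t/h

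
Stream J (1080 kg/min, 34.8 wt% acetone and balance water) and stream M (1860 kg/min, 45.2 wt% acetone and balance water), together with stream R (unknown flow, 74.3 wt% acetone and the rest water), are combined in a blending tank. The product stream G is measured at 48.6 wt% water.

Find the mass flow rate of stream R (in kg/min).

1286 kg/min

Let R be the unknown flow. Total out = 2940 + R.
water balance: 1723.4 + 0.257·R = 0.486·(2940 + R)
(0.257 − 0.486)·R = 0.486×2940 − 1723.4 = -294.6
R = -294.6 / -0.229 = 1286.5 kg/min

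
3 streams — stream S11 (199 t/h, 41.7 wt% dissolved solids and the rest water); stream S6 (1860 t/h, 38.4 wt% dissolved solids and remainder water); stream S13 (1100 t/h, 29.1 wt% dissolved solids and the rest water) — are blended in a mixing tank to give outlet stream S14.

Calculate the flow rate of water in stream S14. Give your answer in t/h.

2042 t/h

water out = water in = 199×0.583 + 1860×0.616 + 1100×0.709 = 2041.7 t/h.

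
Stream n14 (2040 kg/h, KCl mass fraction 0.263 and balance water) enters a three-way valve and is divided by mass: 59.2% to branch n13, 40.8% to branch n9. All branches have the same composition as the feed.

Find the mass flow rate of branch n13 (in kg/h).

1208 kg/h

Branch n13 flow = 0.592×2040 = 1207.7 kg/h.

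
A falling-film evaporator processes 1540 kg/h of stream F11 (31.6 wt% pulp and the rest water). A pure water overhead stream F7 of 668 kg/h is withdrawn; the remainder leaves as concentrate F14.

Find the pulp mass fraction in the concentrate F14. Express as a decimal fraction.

0.5581

pulp is not removed: 1540×0.316 = 486.64 kg/h of pulp enters F14.
Concentrate = 1540 − 668 = 872 kg/h.
Mass fraction = 486.64/872 = 0.5581.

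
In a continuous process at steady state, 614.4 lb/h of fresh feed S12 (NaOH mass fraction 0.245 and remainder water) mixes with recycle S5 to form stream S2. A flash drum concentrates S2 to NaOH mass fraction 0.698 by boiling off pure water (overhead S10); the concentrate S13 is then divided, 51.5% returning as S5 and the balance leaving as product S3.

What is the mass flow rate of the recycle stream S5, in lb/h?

Overall NaOH balance (none leaves overhead): NaOH in fresh feed = NaOH in product, i.e. 614.4×0.245 = (1−0.515)·S13·0.698.
S13 = 150.53/(0.698×0.485) = 444.65 lb/h.
Recycle S5 = 0.515×444.65 = 229 lb/h.

229 lb/h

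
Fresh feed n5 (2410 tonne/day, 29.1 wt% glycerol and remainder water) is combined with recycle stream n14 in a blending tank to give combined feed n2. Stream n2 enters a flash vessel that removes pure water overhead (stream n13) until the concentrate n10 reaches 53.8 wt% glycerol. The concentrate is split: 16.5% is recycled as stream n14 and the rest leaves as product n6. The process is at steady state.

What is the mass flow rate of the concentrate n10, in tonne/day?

1561 tonne/day

Overall glycerol balance (none leaves overhead): glycerol in fresh feed = glycerol in product, i.e. 2410×0.291 = (1−0.165)·n10·0.538.
n10 = 701.31/(0.538×0.835) = 1561.1 tonne/day.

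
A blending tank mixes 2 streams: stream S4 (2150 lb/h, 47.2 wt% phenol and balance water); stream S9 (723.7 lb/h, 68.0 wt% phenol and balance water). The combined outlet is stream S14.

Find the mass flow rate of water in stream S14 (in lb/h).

1367 lb/h

water out = water in = 2150×0.528 + 723.7×0.320 = 1366.8 lb/h.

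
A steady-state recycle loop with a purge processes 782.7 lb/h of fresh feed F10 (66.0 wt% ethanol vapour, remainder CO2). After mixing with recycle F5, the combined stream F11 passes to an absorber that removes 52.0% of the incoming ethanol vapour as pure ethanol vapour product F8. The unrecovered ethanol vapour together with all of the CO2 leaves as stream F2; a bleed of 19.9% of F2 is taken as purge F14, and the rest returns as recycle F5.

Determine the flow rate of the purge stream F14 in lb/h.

346.3 lb/h

CO2 enters only via F10 and leaves only via the purge: 782.7×0.340 = 0.199×(CO2 in F2), and the absorber passes all CO2, so CO2 in F11 = CO2 in F2 = 1337.3 lb/h.
ethanol vapour in F11: m_A = 782.7×0.660 + (1−0.199)·(1−0.520)·m_A, so m_A = 516.58/0.6155 = 839.26 lb/h.
F2 = (1−0.520)×839.26 + 1337.3 = 1740.1 lb/h.
Purge F14 = 0.199×1740.1 = 346.28 lb/h.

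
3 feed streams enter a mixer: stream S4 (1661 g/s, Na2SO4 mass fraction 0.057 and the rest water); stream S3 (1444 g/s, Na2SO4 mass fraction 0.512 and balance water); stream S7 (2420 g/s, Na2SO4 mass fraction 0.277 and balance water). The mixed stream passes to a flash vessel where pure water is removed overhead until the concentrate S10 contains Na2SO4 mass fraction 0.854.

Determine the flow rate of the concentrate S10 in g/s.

Na2SO4 entering = 1661×0.057 + 1444×0.512 + 2420×0.277 = 1504.3 g/s.
All Na2SO4 reports to S10, so S10 = 1504.3/0.854 = 1761.5 g/s.

1762 g/s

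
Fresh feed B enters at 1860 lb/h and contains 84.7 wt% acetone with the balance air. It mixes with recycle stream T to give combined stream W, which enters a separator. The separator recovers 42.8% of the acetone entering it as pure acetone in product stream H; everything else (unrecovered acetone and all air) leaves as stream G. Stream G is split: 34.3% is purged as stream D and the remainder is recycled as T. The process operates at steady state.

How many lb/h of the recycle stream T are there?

air enters only via B and leaves only via the purge: 1860×0.153 = 0.343×(air in G), and the separator passes all air, so air in W = air in G = 829.68 lb/h.
acetone in W: m_A = 1860×0.847 + (1−0.343)·(1−0.428)·m_A, so m_A = 1575.4/0.6242 = 2523.9 lb/h.
G = (1−0.428)×2523.9 + 829.68 = 2273.4 lb/h.
Recycle T = (1−0.343)×2273.4 = 1493.6 lb/h.

1494 lb/h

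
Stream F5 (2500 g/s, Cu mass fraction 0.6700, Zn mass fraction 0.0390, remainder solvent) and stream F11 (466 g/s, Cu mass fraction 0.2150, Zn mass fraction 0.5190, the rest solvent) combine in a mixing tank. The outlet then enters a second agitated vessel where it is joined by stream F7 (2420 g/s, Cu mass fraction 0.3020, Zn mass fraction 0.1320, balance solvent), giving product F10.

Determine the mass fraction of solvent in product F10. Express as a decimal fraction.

Overall, product flow = 5386 g/s.
solvent in = 2500×0.291 + 466×0.266 + 2420×0.566 = 2221.2 g/s.
solvent fraction in F10 = 0.4124.

0.4124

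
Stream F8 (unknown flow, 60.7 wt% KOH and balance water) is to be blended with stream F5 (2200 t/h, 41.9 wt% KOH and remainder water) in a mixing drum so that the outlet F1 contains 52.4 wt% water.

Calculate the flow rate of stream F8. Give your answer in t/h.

Let F8 be the unknown flow. Total out = 2200 + F8.
water balance: 1278.2 + 0.393·F8 = 0.524·(2200 + F8)
(0.393 − 0.524)·F8 = 0.524×2200 − 1278.2 = -125.4
F8 = -125.4 / -0.131 = 957.25 t/h

957.3 t/h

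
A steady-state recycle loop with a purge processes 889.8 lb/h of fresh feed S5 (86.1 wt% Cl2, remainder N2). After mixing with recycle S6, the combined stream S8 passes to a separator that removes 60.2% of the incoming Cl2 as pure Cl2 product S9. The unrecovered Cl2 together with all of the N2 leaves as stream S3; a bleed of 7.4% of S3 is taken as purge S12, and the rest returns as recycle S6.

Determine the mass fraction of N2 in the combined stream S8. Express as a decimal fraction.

0.5794

N2 enters only via S5 and leaves only via the purge: 889.8×0.139 = 0.074×(N2 in S3), and the separator passes all N2, so N2 in S8 = N2 in S3 = 1671.4 lb/h.
Cl2 in S8: m_A = 889.8×0.861 + (1−0.074)·(1−0.602)·m_A, so m_A = 766.12/0.6315 = 1213.3 lb/h.
S8 = 1213.3 + 1671.4 = 2884.6 lb/h.
N2 fraction in S8 = 1671.4/2884.6 = 0.5794.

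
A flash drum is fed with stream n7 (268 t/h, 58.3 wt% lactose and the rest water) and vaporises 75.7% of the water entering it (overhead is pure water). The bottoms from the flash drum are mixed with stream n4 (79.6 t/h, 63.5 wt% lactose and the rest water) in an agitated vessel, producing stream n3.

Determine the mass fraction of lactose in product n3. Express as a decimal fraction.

Vapour removed = 0.757×0.417×268 = 84.599 t/h; concentrate = 183.4 t/h.
lactose reaching the mixer = 156.24 (from concentrate) + 79.6×0.635 = 206.79 t/h.
Product flow = 183.4 + 79.6 = 263 t/h; lactose fraction = 0.786.

0.786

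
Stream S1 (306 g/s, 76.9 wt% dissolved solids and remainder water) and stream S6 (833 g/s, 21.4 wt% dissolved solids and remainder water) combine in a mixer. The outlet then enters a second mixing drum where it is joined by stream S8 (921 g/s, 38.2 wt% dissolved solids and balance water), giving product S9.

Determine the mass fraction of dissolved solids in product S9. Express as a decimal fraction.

0.372

Overall, product flow = 2060 g/s.
dissolved solids in = 306×0.769 + 833×0.214 + 921×0.382 = 765.4 g/s.
dissolved solids fraction in S9 = 0.372.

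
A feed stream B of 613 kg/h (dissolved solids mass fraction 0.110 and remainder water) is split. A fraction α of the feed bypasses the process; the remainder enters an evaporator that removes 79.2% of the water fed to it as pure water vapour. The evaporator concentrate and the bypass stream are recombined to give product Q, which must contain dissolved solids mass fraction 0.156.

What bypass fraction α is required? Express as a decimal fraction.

0.582

All 613×0.110 = 67.43 kg/h of dissolved solids reaches Q, so Q = 67.43/0.156 = 432.24 kg/h and vapour = 180.76 kg/h.
The evaporator receives (1−α)·613 of feed at 0.890 water and removes 0.792 of that water:
0.792×0.890×(1−α)×613 = 180.76
(1−α) = 180.76/432.09 = 0.4183;  α = 0.5817.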